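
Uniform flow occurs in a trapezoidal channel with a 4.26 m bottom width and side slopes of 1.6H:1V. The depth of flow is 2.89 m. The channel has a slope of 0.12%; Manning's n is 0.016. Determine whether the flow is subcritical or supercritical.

subcritical

With bottom width b = 4.26 m and side slope z = 1.6: A = (b + zy)y = (4.26 + 1.6×2.89)×2.89 = 25.67 m²; P = b + 2y√(1+z²) = 4.26 + 2×2.89×1.887 = 15.17 m.
Hydraulic radius R = A/P = 25.67/15.17 = 1.693 m.
V = (1/n) R^(2/3) √S = (1/0.016) × 1.693^(2/3) × √0.0012 = 3.075 m/s. Hydraulic depth D_h = A/T = 25.67/13.51 = 1.901 m.
Froude number Fr = V/√(g·D_h) = 3.075/√(9.81×1.901) = 0.712, which is less than 1, so the flow is subcritical.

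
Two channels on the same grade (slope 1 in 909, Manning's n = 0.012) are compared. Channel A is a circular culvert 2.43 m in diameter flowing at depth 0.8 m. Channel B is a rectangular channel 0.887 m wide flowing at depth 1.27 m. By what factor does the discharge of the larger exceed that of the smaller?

Channel A: For a circular section of diameter D = 2.43 m at depth y = 0.8 m, the central angle is θ = 2 arccos(1 − 2y/D) = 2.444 rad. Then A = (D²/8)(θ − sin θ) = 1.33 m² and P = Dθ/2 = 2.97 m. Hydraulic radius R = A/P = 1.33/2.97 = 0.4479 m. Q_A = (1/0.012)·1.33·0.4479^(2/3)·√0.0011 = 2.153 m³/s.
Channel B: Flow area A = b·y = 0.887 × 1.27 = 1.126 m². Wetted perimeter P = b + 2y = 0.887 + 2×1.27 = 3.427 m. Hydraulic radius R = A/P = 1.126/3.427 = 0.3287 m. Q_B = (1/0.012)·1.126·0.3287^(2/3)·√0.0011 = 1.483 m³/s.
The larger discharge is 2.153 m³/s and the smaller is 1.483 m³/s; the ratio is 1.45.

1.45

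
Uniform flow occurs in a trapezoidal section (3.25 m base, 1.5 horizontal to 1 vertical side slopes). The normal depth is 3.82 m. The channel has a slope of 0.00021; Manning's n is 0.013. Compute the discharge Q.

With bottom width b = 3.25 m and side slope z = 1.5: A = (b + zy)y = (3.25 + 1.5×3.82)×3.82 = 34.3 m²; P = b + 2y√(1+z²) = 3.25 + 2×3.82×1.803 = 17.02 m.
Hydraulic radius R = A/P = 34.3/17.02 = 2.015 m.
Manning's equation: Q = (1/n) A R^(2/3) S^(1/2) = (1/0.013) × 34.3 × 2.015^(2/3) × 0.00021^(1/2) = 61 m³/s.

Q = 61 m³/s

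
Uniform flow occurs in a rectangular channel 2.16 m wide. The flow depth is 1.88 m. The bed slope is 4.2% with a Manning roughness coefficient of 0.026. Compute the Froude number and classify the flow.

Flow area A = b·y = 2.16 × 1.88 = 4.061 m². Wetted perimeter P = b + 2y = 2.16 + 2×1.88 = 5.92 m.
Hydraulic radius R = A/P = 4.061/5.92 = 0.6859 m.
V = (1/n) R^(2/3) √S = (1/0.026) × 0.6859^(2/3) × √0.042 = 6.131 m/s. Hydraulic depth D_h = A/T = 4.061/2.16 = 1.88 m.
Froude number Fr = V/√(g·D_h) = 6.131/√(9.81×1.88) = 1.43, which is greater than 1, so the flow is supercritical.

supercritical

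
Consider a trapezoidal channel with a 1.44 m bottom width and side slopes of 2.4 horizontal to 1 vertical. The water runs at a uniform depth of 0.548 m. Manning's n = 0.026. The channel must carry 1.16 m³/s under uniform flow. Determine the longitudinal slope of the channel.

S = 0.00161

With bottom width b = 1.44 m and side slope z = 2.4: A = (b + zy)y = (1.44 + 2.4×0.548)×0.548 = 1.51 m²; P = b + 2y√(1+z²) = 1.44 + 2×0.548×2.6 = 4.29 m.
Hydraulic radius R = A/P = 1.51/4.29 = 0.352 m.
From Manning's equation, S = [nQ / (1 A R^(2/3))]² = [0.026 × 1.16 / (1 × 1.51 × 0.352^(2/3))]² = 0.00161.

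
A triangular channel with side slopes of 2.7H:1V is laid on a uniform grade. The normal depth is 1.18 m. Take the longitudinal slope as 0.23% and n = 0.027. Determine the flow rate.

For a triangular section with side slope z = 2.7: A = zy² = 2.7×1.18² = 3.759 m²; P = 2y√(1+z²) = 2×1.18×2.879 = 6.795 m.
Hydraulic radius R = A/P = 3.759/6.795 = 0.5533 m.
Manning's equation: Q = (1/n) A R^(2/3) S^(1/2) = (1/0.027) × 3.759 × 0.5533^(2/3) × 0.0023^(1/2) = 4.5 m³/s.

Q = 4.5 m³/s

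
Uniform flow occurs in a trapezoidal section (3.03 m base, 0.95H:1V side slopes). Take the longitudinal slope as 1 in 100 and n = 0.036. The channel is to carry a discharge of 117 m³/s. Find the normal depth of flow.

y_n = 3.98 m

Manning's equation rearranged: A R^(2/3) = nQ / (1·√S) = 0.036 × 117 / (√0.01) = 42.12.
Try y = 4.44 m: A R^(2/3) = 52.88 — too large.
Try y = 3.98 m: A R^(2/3) = 42.09 — ≈ 42.12.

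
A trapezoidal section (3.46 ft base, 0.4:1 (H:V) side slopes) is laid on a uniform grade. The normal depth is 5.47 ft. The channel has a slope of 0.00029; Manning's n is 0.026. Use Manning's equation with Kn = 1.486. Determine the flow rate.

Q = 48.2 ft³/s

With bottom width b = 3.46 ft and side slope z = 0.4: A = (b + zy)y = (3.46 + 0.4×5.47)×5.47 = 30.89 ft²; P = b + 2y√(1+z²) = 3.46 + 2×5.47×1.077 = 15.24 ft.
Hydraulic radius R = A/P = 30.89/15.24 = 2.027 ft.
Manning's equation: Q = (1.486/n) A R^(2/3) S^(1/2) = (1.486/0.026) × 30.89 × 2.027^(2/3) × 0.00029^(1/2) = 48.2 ft³/s.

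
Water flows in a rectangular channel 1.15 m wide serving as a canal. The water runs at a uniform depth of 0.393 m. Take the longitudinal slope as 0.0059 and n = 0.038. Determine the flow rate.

Q = 0.346 m³/s

Flow area A = b·y = 1.15 × 0.393 = 0.4519 m². Wetted perimeter P = b + 2y = 1.15 + 2×0.393 = 1.936 m.
Hydraulic radius R = A/P = 0.4519/1.936 = 0.2334 m.
Manning's equation: Q = (1/n) A R^(2/3) S^(1/2) = (1/0.038) × 0.4519 × 0.2334^(2/3) × 0.0059^(1/2) = 0.346 m³/s.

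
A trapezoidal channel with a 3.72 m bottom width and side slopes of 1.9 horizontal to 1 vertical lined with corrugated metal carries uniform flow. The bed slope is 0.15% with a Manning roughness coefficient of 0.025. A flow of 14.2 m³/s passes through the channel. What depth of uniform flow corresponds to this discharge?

y_n = 1.46 m

Manning's equation rearranged: A R^(2/3) = nQ / (1·√S) = 0.025 × 14.2 / (√0.0015) = 9.166.
At y = 1.14 m: A R^(2/3) = 5.68 — short.
At y = 1.46 m: A R^(2/3) = 9.157 — ≈ 9.166.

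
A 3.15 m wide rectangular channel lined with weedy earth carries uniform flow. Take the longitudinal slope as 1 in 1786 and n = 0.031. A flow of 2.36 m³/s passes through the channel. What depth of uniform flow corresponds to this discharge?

Manning's equation rearranged: A R^(2/3) = nQ / (1·√S) = 0.031 × 2.36 / (√0.0005599) = 3.092.
At y = 0.924 m: A R^(2/3) = 2.03 — low.
At y = 1.57 m: A R^(2/3) = 4.213 — high.
At y = 1.25 m: A R^(2/3) = 3.095 — ≈ 3.092.

y_n = 1.25 m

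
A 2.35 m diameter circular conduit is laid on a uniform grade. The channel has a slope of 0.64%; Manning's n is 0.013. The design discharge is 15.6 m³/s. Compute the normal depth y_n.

Manning's equation rearranged: A R^(2/3) = nQ / (1·√S) = 0.013 × 15.6 / (√0.0064) = 2.535.
Trying y = 1.26 m: A R^(2/3) = 1.71 — low.
Trying y = 1.83 m: A R^(2/3) = 2.893 — high.
Trying y = 1.64 m: A R^(2/3) = 2.537 — matches.

y_n = 1.64 m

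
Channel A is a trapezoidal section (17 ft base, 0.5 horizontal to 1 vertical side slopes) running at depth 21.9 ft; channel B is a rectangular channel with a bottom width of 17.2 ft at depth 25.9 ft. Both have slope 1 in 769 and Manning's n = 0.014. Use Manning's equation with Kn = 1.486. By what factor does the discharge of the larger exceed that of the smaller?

1.75

Channel A: With bottom width b = 17 ft and side slope z = 0.5: A = (b + zy)y = (17 + 0.5×21.9)×21.9 = 612.1 ft²; P = b + 2y√(1+z²) = 17 + 2×21.9×1.118 = 65.97 ft. Hydraulic radius R = A/P = 612.1/65.97 = 9.279 ft. Q_A = (1.486/0.014)·612.1·9.279^(2/3)·√0.0013 = 10350 ft³/s.
Channel B: Flow area A = b·y = 17.2 × 25.9 = 445.5 ft². Wetted perimeter P = b + 2y = 17.2 + 2×25.9 = 69 ft. Hydraulic radius R = A/P = 445.5/69 = 6.456 ft. Q_B = (1.486/0.014)·445.5·6.456^(2/3)·√0.0013 = 5912 ft³/s.
The larger discharge is 10350 ft³/s and the smaller is 5912 ft³/s; the ratio is 1.75.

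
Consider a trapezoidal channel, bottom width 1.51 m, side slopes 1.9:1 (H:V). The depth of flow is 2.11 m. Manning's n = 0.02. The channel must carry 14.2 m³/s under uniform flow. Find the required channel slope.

S = 0.000523

With bottom width b = 1.51 m and side slope z = 1.9: A = (b + zy)y = (1.51 + 1.9×2.11)×2.11 = 11.65 m²; P = b + 2y√(1+z²) = 1.51 + 2×2.11×2.147 = 10.57 m.
Hydraulic radius R = A/P = 11.65/10.57 = 1.102 m.
From Manning's equation, S = [nQ / (1 A R^(2/3))]² = [0.02 × 14.2 / (1 × 11.65 × 1.102^(2/3))]² = 0.000523.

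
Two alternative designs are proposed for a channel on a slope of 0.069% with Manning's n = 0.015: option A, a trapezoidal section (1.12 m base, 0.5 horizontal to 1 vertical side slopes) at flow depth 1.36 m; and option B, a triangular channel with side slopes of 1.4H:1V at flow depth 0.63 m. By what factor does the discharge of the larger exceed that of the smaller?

7.67

Channel A: With bottom width b = 1.12 m and side slope z = 0.5: A = (b + zy)y = (1.12 + 0.5×1.36)×1.36 = 2.448 m²; P = b + 2y√(1+z²) = 1.12 + 2×1.36×1.118 = 4.161 m. Hydraulic radius R = A/P = 2.448/4.161 = 0.5883 m. Q_A = (1/0.015)·2.448·0.5883^(2/3)·√0.00069 = 3.01 m³/s.
Channel B: For a triangular section with side slope z = 1.4: A = zy² = 1.4×0.63² = 0.5557 m²; P = 2y√(1+z²) = 2×0.63×1.72 = 2.168 m. Hydraulic radius R = A/P = 0.5557/2.168 = 0.2563 m. Q_B = (1/0.015)·0.5557·0.2563^(2/3)·√0.00069 = 0.3926 m³/s.
The larger discharge is 3.01 m³/s and the smaller is 0.3926 m³/s; the ratio is 7.67.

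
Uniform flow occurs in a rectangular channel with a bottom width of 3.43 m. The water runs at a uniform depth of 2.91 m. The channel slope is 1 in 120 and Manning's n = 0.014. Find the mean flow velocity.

V = 6.86 m/s

Flow area A = b·y = 3.43 × 2.91 = 9.981 m². Wetted perimeter P = b + 2y = 3.43 + 2×2.91 = 9.25 m.
Hydraulic radius R = A/P = 9.981/9.25 = 1.079 m.
From Manning's equation, V = (1/n) R^(2/3) S^(1/2) = (1/0.014) × 1.079^(2/3) × 0.008333^(1/2) = 6.86 m/s.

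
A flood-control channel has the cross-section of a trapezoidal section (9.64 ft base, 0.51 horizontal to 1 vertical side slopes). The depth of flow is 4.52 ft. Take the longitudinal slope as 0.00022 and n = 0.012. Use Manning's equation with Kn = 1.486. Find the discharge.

With bottom width b = 9.64 ft and side slope z = 0.51: A = (b + zy)y = (9.64 + 0.51×4.52)×4.52 = 53.99 ft²; P = b + 2y√(1+z²) = 9.64 + 2×4.52×1.123 = 19.79 ft.
Hydraulic radius R = A/P = 53.99/19.79 = 2.729 ft.
Manning's equation: Q = (1.486/n) A R^(2/3) S^(1/2) = (1.486/0.012) × 53.99 × 2.729^(2/3) × 0.00022^(1/2) = 194 ft³/s.

Q = 194 ft³/s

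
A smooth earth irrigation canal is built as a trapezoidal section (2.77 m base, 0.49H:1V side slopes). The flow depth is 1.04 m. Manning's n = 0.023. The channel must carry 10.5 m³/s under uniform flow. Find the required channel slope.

S = 0.00854

With bottom width b = 2.77 m and side slope z = 0.49: A = (b + zy)y = (2.77 + 0.49×1.04)×1.04 = 3.411 m²; P = b + 2y√(1+z²) = 2.77 + 2×1.04×1.114 = 5.086 m.
Hydraulic radius R = A/P = 3.411/5.086 = 0.6706 m.
From Manning's equation, S = [nQ / (1 A R^(2/3))]² = [0.023 × 10.5 / (1 × 3.411 × 0.6706^(2/3))]² = 0.00854.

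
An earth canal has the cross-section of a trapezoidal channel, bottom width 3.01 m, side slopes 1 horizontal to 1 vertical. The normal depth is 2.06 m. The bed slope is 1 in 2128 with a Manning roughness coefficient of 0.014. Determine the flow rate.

With bottom width b = 3.01 m and side slope z = 1: A = (b + zy)y = (3.01 + 1×2.06)×2.06 = 10.44 m²; P = b + 2y√(1+z²) = 3.01 + 2×2.06×1.414 = 8.837 m.
Hydraulic radius R = A/P = 10.44/8.837 = 1.182 m.
Manning's equation: Q = (1/n) A R^(2/3) S^(1/2) = (1/0.014) × 10.44 × 1.182^(2/3) × 0.0004699^(1/2) = 18.1 m³/s.

Q = 18.1 m³/s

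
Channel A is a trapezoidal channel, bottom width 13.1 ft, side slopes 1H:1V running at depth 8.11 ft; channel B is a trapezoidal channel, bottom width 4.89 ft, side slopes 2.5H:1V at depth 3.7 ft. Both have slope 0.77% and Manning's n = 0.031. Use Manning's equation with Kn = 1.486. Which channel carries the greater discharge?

Channel A: With bottom width b = 13.1 ft and side slope z = 1: A = (b + zy)y = (13.1 + 1×8.11)×8.11 = 172 ft²; P = b + 2y√(1+z²) = 13.1 + 2×8.11×1.414 = 36.04 ft. Hydraulic radius R = A/P = 172/36.04 = 4.773 ft. Q_A = (1.486/0.031)·172·4.773^(2/3)·√0.0077 = 2051 ft³/s.
Channel B: With bottom width b = 4.89 ft and side slope z = 2.5: A = (b + zy)y = (4.89 + 2.5×3.7)×3.7 = 52.32 ft²; P = b + 2y√(1+z²) = 4.89 + 2×3.7×2.693 = 24.82 ft. Hydraulic radius R = A/P = 52.32/24.82 = 2.108 ft. Q_B = (1.486/0.031)·52.32·2.108^(2/3)·√0.0077 = 361.8 ft³/s.
Q_A = 2051 ft³/s vs Q_B = 361.8 ft³/s, so channel A carries more.

channel A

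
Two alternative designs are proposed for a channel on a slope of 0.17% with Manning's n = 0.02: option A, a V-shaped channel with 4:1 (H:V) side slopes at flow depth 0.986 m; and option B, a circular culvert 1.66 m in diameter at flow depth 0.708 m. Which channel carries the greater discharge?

channel A

Channel A: For a triangular section with side slope z = 4: A = zy² = 4×0.986² = 3.889 m²; P = 2y√(1+z²) = 2×0.986×4.123 = 8.131 m. Hydraulic radius R = A/P = 3.889/8.131 = 0.4783 m. Q_A = (1/0.02)·3.889·0.4783^(2/3)·√0.0017 = 4.903 m³/s.
Channel B: For a circular section of diameter D = 1.66 m at depth y = 0.708 m, the central angle is θ = 2 arccos(1 − 2y/D) = 2.847 rad. Then A = (D²/8)(θ − sin θ) = 0.8803 m² and P = Dθ/2 = 2.363 m. Hydraulic radius R = A/P = 0.8803/2.363 = 0.3726 m. Q_B = (1/0.02)·0.8803·0.3726^(2/3)·√0.0017 = 0.9397 m³/s.
Q_A = 4.903 m³/s vs Q_B = 0.9397 m³/s, so channel A carries more.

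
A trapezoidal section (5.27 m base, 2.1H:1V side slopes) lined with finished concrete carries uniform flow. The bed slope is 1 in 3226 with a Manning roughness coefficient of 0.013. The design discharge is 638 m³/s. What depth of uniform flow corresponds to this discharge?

y_n = 8.11 m

Manning's equation rearranged: A R^(2/3) = nQ / (1·√S) = 0.013 × 638 / (√0.00031) = 471.1.
At y = 9.02 m: A R^(2/3) = 606.2 — over.
At y = 5.68 m: A R^(2/3) = 206.9 — short.
At y = 8.11 m: A R^(2/3) = 471.3 — close enough.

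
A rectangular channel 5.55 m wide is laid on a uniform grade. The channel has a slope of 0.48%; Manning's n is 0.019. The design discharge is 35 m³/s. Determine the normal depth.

Manning's equation rearranged: A R^(2/3) = nQ / (1·√S) = 0.019 × 35 / (√0.0048) = 9.598.
Trying y = 1.47 m: A R^(2/3) = 7.945 — too small.
Trying y = 1.68 m: A R^(2/3) = 9.611 — ≈ 9.598.

y_n = 1.68 m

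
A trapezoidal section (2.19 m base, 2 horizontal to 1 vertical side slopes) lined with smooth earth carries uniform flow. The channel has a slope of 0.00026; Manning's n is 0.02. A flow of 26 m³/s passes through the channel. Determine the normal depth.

Manning's equation rearranged: A R^(2/3) = nQ / (1·√S) = 0.02 × 26 / (√0.00026) = 32.25.
Trying y = 3.35 m: A R^(2/3) = 42.99 — too large.
Trying y = 2.96 m: A R^(2/3) = 32.23 — ≈ 32.25.

y_n = 2.96 m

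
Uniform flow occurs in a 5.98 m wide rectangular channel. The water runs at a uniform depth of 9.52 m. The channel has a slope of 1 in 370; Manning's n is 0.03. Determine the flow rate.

Flow area A = b·y = 5.98 × 9.52 = 56.93 m². Wetted perimeter P = b + 2y = 5.98 + 2×9.52 = 25.02 m.
Hydraulic radius R = A/P = 56.93/25.02 = 2.275 m.
Manning's equation: Q = (1/n) A R^(2/3) S^(1/2) = (1/0.03) × 56.93 × 2.275^(2/3) × 0.002703^(1/2) = 171 m³/s.

Q = 171 m³/s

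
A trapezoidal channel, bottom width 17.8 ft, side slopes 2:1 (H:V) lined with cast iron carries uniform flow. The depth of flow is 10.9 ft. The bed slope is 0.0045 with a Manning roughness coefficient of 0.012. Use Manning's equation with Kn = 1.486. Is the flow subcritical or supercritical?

With bottom width b = 17.8 ft and side slope z = 2: A = (b + zy)y = (17.8 + 2×10.9)×10.9 = 431.6 ft²; P = b + 2y√(1+z²) = 17.8 + 2×10.9×2.236 = 66.55 ft.
Hydraulic radius R = A/P = 431.6/66.55 = 6.486 ft.
V = (1.486/n) R^(2/3) √S = (1.486/0.012) × 6.486^(2/3) × √0.0045 = 28.89 ft/s. Hydraulic depth D_h = A/T = 431.6/61.4 = 7.03 ft.
Froude number Fr = V/√(g·D_h) = 28.89/√(32.2×7.03) = 1.92, which is greater than 1, so the flow is supercritical.

supercritical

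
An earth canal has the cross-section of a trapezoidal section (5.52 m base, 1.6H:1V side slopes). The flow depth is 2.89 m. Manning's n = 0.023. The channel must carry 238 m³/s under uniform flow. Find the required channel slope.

S = 0.0161

With bottom width b = 5.52 m and side slope z = 1.6: A = (b + zy)y = (5.52 + 1.6×2.89)×2.89 = 29.32 m²; P = b + 2y√(1+z²) = 5.52 + 2×2.89×1.887 = 16.43 m.
Hydraulic radius R = A/P = 29.32/16.43 = 1.785 m.
From Manning's equation, S = [nQ / (1 A R^(2/3))]² = [0.023 × 238 / (1 × 29.32 × 1.785^(2/3))]² = 0.0161.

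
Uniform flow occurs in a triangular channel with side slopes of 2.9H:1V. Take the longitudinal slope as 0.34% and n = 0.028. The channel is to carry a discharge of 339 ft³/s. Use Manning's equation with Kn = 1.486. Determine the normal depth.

y_n = 4.71 ft

Manning's equation rearranged: A R^(2/3) = nQ / (1.486·√S) = 0.028 × 339 / (1.486 × √0.0034) = 109.5.
At y = 4.22 ft: A R^(2/3) = 81.84 — short.
At y = 4.71 ft: A R^(2/3) = 109.7 — ≈ 109.5.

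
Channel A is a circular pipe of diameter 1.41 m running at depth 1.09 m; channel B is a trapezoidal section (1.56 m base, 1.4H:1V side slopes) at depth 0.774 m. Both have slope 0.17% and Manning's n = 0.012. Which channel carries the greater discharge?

channel B

Channel A: For a circular section of diameter D = 1.41 m at depth y = 1.09 m, the central angle is θ = 2 arccos(1 − 2y/D) = 4.297 rad. Then A = (D²/8)(θ − sin θ) = 1.295 m² and P = Dθ/2 = 3.029 m. Hydraulic radius R = A/P = 1.295/3.029 = 0.4276 m. Q_A = (1/0.012)·1.295·0.4276^(2/3)·√0.0017 = 2.526 m³/s.
Channel B: With bottom width b = 1.56 m and side slope z = 1.4: A = (b + zy)y = (1.56 + 1.4×0.774)×0.774 = 2.046 m²; P = b + 2y√(1+z²) = 1.56 + 2×0.774×1.72 = 4.223 m. Hydraulic radius R = A/P = 2.046/4.223 = 0.4845 m. Q_B = (1/0.012)·2.046·0.4845^(2/3)·√0.0017 = 4.337 m³/s.
Q_A = 2.526 m³/s vs Q_B = 4.337 m³/s, so channel B carries more.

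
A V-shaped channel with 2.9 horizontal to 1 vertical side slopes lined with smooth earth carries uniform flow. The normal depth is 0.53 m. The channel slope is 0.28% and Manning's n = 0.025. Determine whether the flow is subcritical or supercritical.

For a triangular section with side slope z = 2.9: A = zy² = 2.9×0.53² = 0.8146 m²; P = 2y√(1+z²) = 2×0.53×3.068 = 3.252 m.
Hydraulic radius R = A/P = 0.8146/3.252 = 0.2505 m.
V = (1/n) R^(2/3) √S = (1/0.025) × 0.2505^(2/3) × √0.0028 = 0.8411 m/s. Hydraulic depth D_h = A/T = 0.8146/3.074 = 0.265 m.
Froude number Fr = V/√(g·D_h) = 0.8411/√(9.81×0.265) = 0.522, which is less than 1, so the flow is subcritical.

subcritical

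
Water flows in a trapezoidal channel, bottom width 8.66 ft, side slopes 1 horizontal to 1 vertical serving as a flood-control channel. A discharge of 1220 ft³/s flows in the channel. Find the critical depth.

At critical depth, Q² T / (g A³) = 1, i.e. A³/T = Q²/g = 1220²/32.2 = 46220.
Trying y = 4.98 ft: A³/T = 16830 — short.
Trying y = 7.45 ft: A³/T = 73380 — over.
Trying y = 6.58 ft: A³/T = 46210 — matches.

y_c = 6.58 ft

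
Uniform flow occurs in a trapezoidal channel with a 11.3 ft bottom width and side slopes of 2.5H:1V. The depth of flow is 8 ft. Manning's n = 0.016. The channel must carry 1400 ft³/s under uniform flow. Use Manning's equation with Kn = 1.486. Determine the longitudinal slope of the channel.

S = 0.000473

With bottom width b = 11.3 ft and side slope z = 2.5: A = (b + zy)y = (11.3 + 2.5×8)×8 = 250.4 ft²; P = b + 2y√(1+z²) = 11.3 + 2×8×2.693 = 54.38 ft.
Hydraulic radius R = A/P = 250.4/54.38 = 4.605 ft.
From Manning's equation, S = [nQ / (1.486 A R^(2/3))]² = [0.016 × 1400 / (1.486 × 250.4 × 4.605^(2/3))]² = 0.000473.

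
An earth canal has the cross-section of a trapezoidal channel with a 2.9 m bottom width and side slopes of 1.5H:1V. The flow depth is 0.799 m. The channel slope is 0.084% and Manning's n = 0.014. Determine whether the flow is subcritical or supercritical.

subcritical

With bottom width b = 2.9 m and side slope z = 1.5: A = (b + zy)y = (2.9 + 1.5×0.799)×0.799 = 3.275 m²; P = b + 2y√(1+z²) = 2.9 + 2×0.799×1.803 = 5.781 m.
Hydraulic radius R = A/P = 3.275/5.781 = 0.5665 m.
V = (1/n) R^(2/3) √S = (1/0.014) × 0.5665^(2/3) × √0.00084 = 1.417 m/s. Hydraulic depth D_h = A/T = 3.275/5.297 = 0.6182 m.
Froude number Fr = V/√(g·D_h) = 1.417/√(9.81×0.6182) = 0.576, which is less than 1, so the flow is subcritical.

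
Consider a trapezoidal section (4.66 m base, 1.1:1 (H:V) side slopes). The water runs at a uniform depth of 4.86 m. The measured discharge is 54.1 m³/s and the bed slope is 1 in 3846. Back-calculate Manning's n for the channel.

With bottom width b = 4.66 m and side slope z = 1.1: A = (b + zy)y = (4.66 + 1.1×4.86)×4.86 = 48.63 m²; P = b + 2y√(1+z²) = 4.66 + 2×4.86×1.487 = 19.11 m.
Hydraulic radius R = A/P = 48.63/19.11 = 2.545 m.
Rearranging Manning's equation: n = (1/Q) A R^(2/3) S^(1/2) = (1/54.1) × 48.63 × 2.545^(2/3) × √0.00026 = 0.027.

n = 0.027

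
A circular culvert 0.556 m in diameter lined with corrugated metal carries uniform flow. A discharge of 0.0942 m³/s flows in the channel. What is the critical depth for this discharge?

At critical depth, Q² T / (g A³) = 1, i.e. A³/T = Q²/g = 0.0942²/9.81 = 0.0009046.
At y = 0.246 m: A³/T = 0.002016 — over.
At y = 0.2 m: A³/T = 0.0009101 — ≈ 0.0009046.

y_c = 0.2 m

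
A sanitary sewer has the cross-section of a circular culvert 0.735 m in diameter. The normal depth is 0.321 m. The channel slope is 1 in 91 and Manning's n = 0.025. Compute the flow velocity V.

V = 1.28 m/s

For a circular section of diameter D = 0.735 m at depth y = 0.321 m, the central angle is θ = 2 arccos(1 − 2y/D) = 2.888 rad. Then A = (D²/8)(θ − sin θ) = 0.1781 m² and P = Dθ/2 = 1.061 m.
Hydraulic radius R = A/P = 0.1781/1.061 = 0.1678 m.
From Manning's equation, V = (1/n) R^(2/3) S^(1/2) = (1/0.025) × 0.1678^(2/3) × 0.01099^(1/2) = 1.28 m/s.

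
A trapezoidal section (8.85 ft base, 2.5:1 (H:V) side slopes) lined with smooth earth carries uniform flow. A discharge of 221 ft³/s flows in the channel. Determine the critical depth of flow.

y_c = 2.17 ft

At critical depth, Q² T / (g A³) = 1, i.e. A³/T = Q²/g = 221²/32.2 = 1517.
Trying y = 1.7 ft: A³/T = 636.6 — low.
Trying y = 2.49 ft: A³/T = 2483 — high.
Trying y = 2.17 ft: A³/T = 1509 — matches.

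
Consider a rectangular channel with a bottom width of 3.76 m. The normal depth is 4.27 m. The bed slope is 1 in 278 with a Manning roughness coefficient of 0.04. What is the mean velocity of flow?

V = 1.79 m/s

Flow area A = b·y = 3.76 × 4.27 = 16.06 m². Wetted perimeter P = b + 2y = 3.76 + 2×4.27 = 12.3 m.
Hydraulic radius R = A/P = 16.06/12.3 = 1.305 m.
From Manning's equation, V = (1/n) R^(2/3) S^(1/2) = (1/0.04) × 1.305^(2/3) × 0.003597^(1/2) = 1.79 m/s.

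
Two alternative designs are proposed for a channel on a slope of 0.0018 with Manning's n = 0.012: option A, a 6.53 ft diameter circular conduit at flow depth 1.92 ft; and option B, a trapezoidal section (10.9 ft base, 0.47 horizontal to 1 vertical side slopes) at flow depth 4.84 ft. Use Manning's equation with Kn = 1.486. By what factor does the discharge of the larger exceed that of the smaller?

15

Channel A: For a circular section of diameter D = 6.53 ft at depth y = 1.92 ft, the central angle is θ = 2 arccos(1 − 2y/D) = 2.292 rad. Then A = (D²/8)(θ − sin θ) = 8.217 ft² and P = Dθ/2 = 7.485 ft. Hydraulic radius R = A/P = 8.217/7.485 = 1.098 ft. Q_A = (1.486/0.012)·8.217·1.098^(2/3)·√0.0018 = 45.95 ft³/s.
Channel B: With bottom width b = 10.9 ft and side slope z = 0.47: A = (b + zy)y = (10.9 + 0.47×4.84)×4.84 = 63.77 ft²; P = b + 2y√(1+z²) = 10.9 + 2×4.84×1.105 = 21.6 ft. Hydraulic radius R = A/P = 63.77/21.6 = 2.953 ft. Q_B = (1.486/0.012)·63.77·2.953^(2/3)·√0.0018 = 689.5 ft³/s.
The larger discharge is 689.5 ft³/s and the smaller is 45.95 ft³/s; the ratio is 15.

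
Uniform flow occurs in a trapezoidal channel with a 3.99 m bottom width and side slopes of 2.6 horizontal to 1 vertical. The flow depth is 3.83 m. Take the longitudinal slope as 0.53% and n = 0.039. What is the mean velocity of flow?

With bottom width b = 3.99 m and side slope z = 2.6: A = (b + zy)y = (3.99 + 2.6×3.83)×3.83 = 53.42 m²; P = b + 2y√(1+z²) = 3.99 + 2×3.83×2.786 = 25.33 m.
Hydraulic radius R = A/P = 53.42/25.33 = 2.109 m.
From Manning's equation, V = (1/n) R^(2/3) S^(1/2) = (1/0.039) × 2.109^(2/3) × 0.0053^(1/2) = 3.07 m/s.

V = 3.07 m/s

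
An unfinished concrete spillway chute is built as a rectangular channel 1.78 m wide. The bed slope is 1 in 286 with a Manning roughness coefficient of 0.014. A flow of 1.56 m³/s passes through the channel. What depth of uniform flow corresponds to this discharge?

y_n = 0.46 m

Manning's equation rearranged: A R^(2/3) = nQ / (1·√S) = 0.014 × 1.56 / (√0.003497) = 0.3693.
Trying y = 0.403 m: A R^(2/3) = 0.3051 — short.
Trying y = 0.587 m: A R^(2/3) = 0.5226 — over.
Trying y = 0.46 m: A R^(2/3) = 0.3696 — close enough.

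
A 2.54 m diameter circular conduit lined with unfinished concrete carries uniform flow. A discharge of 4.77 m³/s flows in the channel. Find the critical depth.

At critical depth, Q² T / (g A³) = 1, i.e. A³/T = Q²/g = 4.77²/9.81 = 2.319.
At y = 1.06 m: A³/T = 3.206 — high.
At y = 0.974 m: A³/T = 2.316 — ≈ 2.319.

y_c = 0.974 m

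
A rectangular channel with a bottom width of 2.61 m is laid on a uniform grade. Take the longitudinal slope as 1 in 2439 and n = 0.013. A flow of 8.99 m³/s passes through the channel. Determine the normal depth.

Manning's equation rearranged: A R^(2/3) = nQ / (1·√S) = 0.013 × 8.99 / (√0.00041) = 5.772.
Try y = 1.88 m: A R^(2/3) = 4.123 — too small.
Try y = 2.79 m: A R^(2/3) = 6.733 — too large.
Try y = 2.46 m: A R^(2/3) = 5.773 — close enough.

y_n = 2.46 m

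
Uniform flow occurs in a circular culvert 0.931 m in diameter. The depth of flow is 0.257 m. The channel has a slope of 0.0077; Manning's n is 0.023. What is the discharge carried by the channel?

For a circular section of diameter D = 0.931 m at depth y = 0.257 m, the central angle is θ = 2 arccos(1 − 2y/D) = 2.213 rad. Then A = (D²/8)(θ − sin θ) = 0.153 m² and P = Dθ/2 = 1.03 m.
Hydraulic radius R = A/P = 0.153/1.03 = 0.1485 m.
Manning's equation: Q = (1/n) A R^(2/3) S^(1/2) = (1/0.023) × 0.153 × 0.1485^(2/3) × 0.0077^(1/2) = 0.164 m³/s.

Q = 0.164 m³/s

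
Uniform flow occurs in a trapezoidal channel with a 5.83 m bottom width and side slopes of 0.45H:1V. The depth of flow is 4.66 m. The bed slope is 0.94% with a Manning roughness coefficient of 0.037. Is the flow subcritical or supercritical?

With bottom width b = 5.83 m and side slope z = 0.45: A = (b + zy)y = (5.83 + 0.45×4.66)×4.66 = 36.94 m²; P = b + 2y√(1+z²) = 5.83 + 2×4.66×1.097 = 16.05 m.
Hydraulic radius R = A/P = 36.94/16.05 = 2.302 m.
V = (1/n) R^(2/3) √S = (1/0.037) × 2.302^(2/3) × √0.0094 = 4.568 m/s. Hydraulic depth D_h = A/T = 36.94/10.02 = 3.685 m.
Froude number Fr = V/√(g·D_h) = 4.568/√(9.81×3.685) = 0.76, which is less than 1, so the flow is subcritical.

subcritical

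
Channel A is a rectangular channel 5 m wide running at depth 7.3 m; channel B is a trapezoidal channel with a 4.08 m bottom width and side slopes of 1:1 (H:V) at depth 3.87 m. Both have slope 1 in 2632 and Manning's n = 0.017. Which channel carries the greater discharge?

channel A

Channel A: Flow area A = b·y = 5 × 7.3 = 36.5 m². Wetted perimeter P = b + 2y = 5 + 2×7.3 = 19.6 m. Hydraulic radius R = A/P = 36.5/19.6 = 1.862 m. Q_A = (1/0.017)·36.5·1.862^(2/3)·√0.0003799 = 63.35 m³/s.
Channel B: With bottom width b = 4.08 m and side slope z = 1: A = (b + zy)y = (4.08 + 1×3.87)×3.87 = 30.77 m²; P = b + 2y√(1+z²) = 4.08 + 2×3.87×1.414 = 15.03 m. Hydraulic radius R = A/P = 30.77/15.03 = 2.048 m. Q_B = (1/0.017)·30.77·2.048^(2/3)·√0.0003799 = 56.88 m³/s.
Q_A = 63.35 m³/s vs Q_B = 56.88 m³/s, so channel A carries more.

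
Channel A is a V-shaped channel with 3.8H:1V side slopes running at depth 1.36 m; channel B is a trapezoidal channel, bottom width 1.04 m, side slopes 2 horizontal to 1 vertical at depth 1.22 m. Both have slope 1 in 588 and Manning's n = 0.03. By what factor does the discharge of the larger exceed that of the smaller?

Channel A: For a triangular section with side slope z = 3.8: A = zy² = 3.8×1.36² = 7.028 m²; P = 2y√(1+z²) = 2×1.36×3.929 = 10.69 m. Hydraulic radius R = A/P = 7.028/10.69 = 0.6576 m. Q_A = (1/0.03)·7.028·0.6576^(2/3)·√0.001701 = 7.306 m³/s.
Channel B: With bottom width b = 1.04 m and side slope z = 2: A = (b + zy)y = (1.04 + 2×1.22)×1.22 = 4.246 m²; P = b + 2y√(1+z²) = 1.04 + 2×1.22×2.236 = 6.496 m. Hydraulic radius R = A/P = 4.246/6.496 = 0.6536 m. Q_B = (1/0.03)·4.246·0.6536^(2/3)·√0.001701 = 4.395 m³/s.
The larger discharge is 7.306 m³/s and the smaller is 4.395 m³/s; the ratio is 1.66.

1.66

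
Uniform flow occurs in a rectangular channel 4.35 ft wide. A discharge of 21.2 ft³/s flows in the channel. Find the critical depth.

y_c = 0.904 ft

For a rectangular channel, critical depth y_c = (q²/g)^(1/3) where q = Q/b = 21.2/4.35 = 4.874 ft²/s.
So y_c = (4.874²/32.2)^(1/3) = 0.904 ft.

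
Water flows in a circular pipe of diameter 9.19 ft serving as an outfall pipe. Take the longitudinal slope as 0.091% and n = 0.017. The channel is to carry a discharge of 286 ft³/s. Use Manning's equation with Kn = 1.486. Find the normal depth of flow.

Manning's equation rearranged: A R^(2/3) = nQ / (1.486·√S) = 0.017 × 286 / (1.486 × √0.00091) = 108.5.
Trying y = 4.86 ft: A R^(2/3) = 63.44 — short.
Trying y = 8.55 ft: A R^(2/3) = 124.2 — over.
Trying y = 7.07 ft: A R^(2/3) = 108.4 — matches.

y_n = 7.07 ft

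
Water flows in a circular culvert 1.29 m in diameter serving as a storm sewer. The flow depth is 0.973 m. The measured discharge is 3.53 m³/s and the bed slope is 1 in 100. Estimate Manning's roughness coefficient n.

For a circular section of diameter D = 1.29 m at depth y = 0.973 m, the central angle is θ = 2 arccos(1 − 2y/D) = 4.209 rad. Then A = (D²/8)(θ − sin θ) = 1.058 m² and P = Dθ/2 = 2.715 m.
Hydraulic radius R = A/P = 1.058/2.715 = 0.3896 m.
Rearranging Manning's equation: n = (1/Q) A R^(2/3) S^(1/2) = (1/3.53) × 1.058 × 0.3896^(2/3) × √0.01 = 0.016.

n = 0.016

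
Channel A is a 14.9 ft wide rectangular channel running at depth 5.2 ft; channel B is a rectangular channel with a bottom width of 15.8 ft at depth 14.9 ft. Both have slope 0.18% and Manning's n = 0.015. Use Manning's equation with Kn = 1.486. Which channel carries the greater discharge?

channel B

Channel A: Flow area A = b·y = 14.9 × 5.2 = 77.48 ft². Wetted perimeter P = b + 2y = 14.9 + 2×5.2 = 25.3 ft. Hydraulic radius R = A/P = 77.48/25.3 = 3.062 ft. Q_A = (1.486/0.015)·77.48·3.062^(2/3)·√0.0018 = 686.8 ft³/s.
Channel B: Flow area A = b·y = 15.8 × 14.9 = 235.4 ft². Wetted perimeter P = b + 2y = 15.8 + 2×14.9 = 45.6 ft. Hydraulic radius R = A/P = 235.4/45.6 = 5.163 ft. Q_B = (1.486/0.015)·235.4·5.163^(2/3)·√0.0018 = 2956 ft³/s.
Q_A = 686.8 ft³/s vs Q_B = 2956 ft³/s, so channel B carries more.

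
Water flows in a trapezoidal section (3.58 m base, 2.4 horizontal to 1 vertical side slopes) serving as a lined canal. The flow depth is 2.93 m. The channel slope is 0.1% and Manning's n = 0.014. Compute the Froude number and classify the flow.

subcritical

With bottom width b = 3.58 m and side slope z = 2.4: A = (b + zy)y = (3.58 + 2.4×2.93)×2.93 = 31.09 m²; P = b + 2y√(1+z²) = 3.58 + 2×2.93×2.6 = 18.82 m.
Hydraulic radius R = A/P = 31.09/18.82 = 1.652 m.
V = (1/n) R^(2/3) √S = (1/0.014) × 1.652^(2/3) × √0.001 = 3.157 m/s. Hydraulic depth D_h = A/T = 31.09/17.64 = 1.762 m.
Froude number Fr = V/√(g·D_h) = 3.157/√(9.81×1.762) = 0.759, which is less than 1, so the flow is subcritical.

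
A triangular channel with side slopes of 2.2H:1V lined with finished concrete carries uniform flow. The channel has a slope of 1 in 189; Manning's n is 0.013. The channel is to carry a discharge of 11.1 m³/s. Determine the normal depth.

y_n = 1.17 m

Manning's equation rearranged: A R^(2/3) = nQ / (1·√S) = 0.013 × 11.1 / (√0.005291) = 1.984.
Try y = 1.48 m: A R^(2/3) = 3.703 — high.
Try y = 0.956 m: A R^(2/3) = 1.155 — low.
Try y = 1.17 m: A R^(2/3) = 1.979 — ≈ 1.984.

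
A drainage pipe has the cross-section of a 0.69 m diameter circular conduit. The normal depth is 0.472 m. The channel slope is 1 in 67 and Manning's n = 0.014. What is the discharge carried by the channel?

For a circular section of diameter D = 0.69 m at depth y = 0.472 m, the central angle is θ = 2 arccos(1 − 2y/D) = 3.896 rad. Then A = (D²/8)(θ − sin θ) = 0.2726 m² and P = Dθ/2 = 1.344 m.
Hydraulic radius R = A/P = 0.2726/1.344 = 0.2028 m.
Manning's equation: Q = (1/n) A R^(2/3) S^(1/2) = (1/0.014) × 0.2726 × 0.2028^(2/3) × 0.01493^(1/2) = 0.821 m³/s.

Q = 0.821 m³/s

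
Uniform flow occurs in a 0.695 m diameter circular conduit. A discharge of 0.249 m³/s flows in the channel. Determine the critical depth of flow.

y_c = 0.31 m

At critical depth, Q² T / (g A³) = 1, i.e. A³/T = Q²/g = 0.249²/9.81 = 0.00632.
At y = 0.265 m: A³/T = 0.003476 — short.
At y = 0.381 m: A³/T = 0.01396 — over.
At y = 0.31 m: A³/T = 0.006346 — matches.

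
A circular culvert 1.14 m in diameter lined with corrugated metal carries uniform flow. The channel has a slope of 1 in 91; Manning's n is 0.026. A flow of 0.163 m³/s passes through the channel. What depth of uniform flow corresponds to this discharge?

y_n = 0.233 m

Manning's equation rearranged: A R^(2/3) = nQ / (1·√S) = 0.026 × 0.163 / (√0.01099) = 0.04043.
At y = 0.274 m: A R^(2/3) = 0.056 — over.
At y = 0.233 m: A R^(2/3) = 0.04045 — close enough.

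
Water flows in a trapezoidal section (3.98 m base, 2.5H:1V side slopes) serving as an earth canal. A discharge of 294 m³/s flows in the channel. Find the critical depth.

At critical depth, Q² T / (g A³) = 1, i.e. A³/T = Q²/g = 294²/9.81 = 8811.
Try y = 5.15 m: A³/T = 22000 — high.
Try y = 4.18 m: A³/T = 8820 — matches.

y_c = 4.18 m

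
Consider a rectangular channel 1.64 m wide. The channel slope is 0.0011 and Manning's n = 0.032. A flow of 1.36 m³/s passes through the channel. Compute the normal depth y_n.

Manning's equation rearranged: A R^(2/3) = nQ / (1·√S) = 0.032 × 1.36 / (√0.0011) = 1.312.
Try y = 0.894 m: A R^(2/3) = 0.8323 — low.
Try y = 1.52 m: A R^(2/3) = 1.638 — high.
Try y = 1.27 m: A R^(2/3) = 1.309 — matches.

y_n = 1.27 m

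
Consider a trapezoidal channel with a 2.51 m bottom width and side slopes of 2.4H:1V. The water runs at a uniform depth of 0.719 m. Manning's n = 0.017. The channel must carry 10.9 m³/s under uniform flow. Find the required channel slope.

With bottom width b = 2.51 m and side slope z = 2.4: A = (b + zy)y = (2.51 + 2.4×0.719)×0.719 = 3.045 m²; P = b + 2y√(1+z²) = 2.51 + 2×0.719×2.6 = 6.249 m.
Hydraulic radius R = A/P = 3.045/6.249 = 0.4874 m.
From Manning's equation, S = [nQ / (1 A R^(2/3))]² = [0.017 × 10.9 / (1 × 3.045 × 0.4874^(2/3))]² = 0.00965.

S = 0.00965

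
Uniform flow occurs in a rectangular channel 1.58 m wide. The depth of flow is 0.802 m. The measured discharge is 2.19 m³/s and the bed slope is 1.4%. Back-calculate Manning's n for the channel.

Flow area A = b·y = 1.58 × 0.802 = 1.267 m². Wetted perimeter P = b + 2y = 1.58 + 2×0.802 = 3.184 m.
Hydraulic radius R = A/P = 1.267/3.184 = 0.398 m.
Rearranging Manning's equation: n = (1/Q) A R^(2/3) S^(1/2) = (1/2.19) × 1.267 × 0.398^(2/3) × √0.014 = 0.037.

n = 0.037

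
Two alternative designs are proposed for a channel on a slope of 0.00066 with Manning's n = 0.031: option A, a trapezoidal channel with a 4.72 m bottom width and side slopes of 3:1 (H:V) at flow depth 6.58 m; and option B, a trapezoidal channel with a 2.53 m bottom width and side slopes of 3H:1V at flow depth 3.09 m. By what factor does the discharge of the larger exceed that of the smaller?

7.24

Channel A: With bottom width b = 4.72 m and side slope z = 3: A = (b + zy)y = (4.72 + 3×6.58)×6.58 = 160.9 m²; P = b + 2y√(1+z²) = 4.72 + 2×6.58×3.162 = 46.34 m. Hydraulic radius R = A/P = 160.9/46.34 = 3.474 m. Q_A = (1/0.031)·160.9·3.474^(2/3)·√0.00066 = 305.9 m³/s.
Channel B: With bottom width b = 2.53 m and side slope z = 3: A = (b + zy)y = (2.53 + 3×3.09)×3.09 = 36.46 m²; P = b + 2y√(1+z²) = 2.53 + 2×3.09×3.162 = 22.07 m. Hydraulic radius R = A/P = 36.46/22.07 = 1.652 m. Q_B = (1/0.031)·36.46·1.652^(2/3)·√0.00066 = 42.23 m³/s.
The larger discharge is 305.9 m³/s and the smaller is 42.23 m³/s; the ratio is 7.24.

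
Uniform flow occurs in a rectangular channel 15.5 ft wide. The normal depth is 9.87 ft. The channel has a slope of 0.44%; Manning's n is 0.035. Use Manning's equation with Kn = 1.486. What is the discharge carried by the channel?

Flow area A = b·y = 15.5 × 9.87 = 153 ft². Wetted perimeter P = b + 2y = 15.5 + 2×9.87 = 35.24 ft.
Hydraulic radius R = A/P = 153/35.24 = 4.341 ft.
Manning's equation: Q = (1.486/n) A R^(2/3) S^(1/2) = (1.486/0.035) × 153 × 4.341^(2/3) × 0.0044^(1/2) = 1150 ft³/s.

Q = 1150 ft³/s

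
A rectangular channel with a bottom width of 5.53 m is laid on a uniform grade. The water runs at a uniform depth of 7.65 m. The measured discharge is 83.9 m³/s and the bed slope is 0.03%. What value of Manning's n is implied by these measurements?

Flow area A = b·y = 5.53 × 7.65 = 42.3 m². Wetted perimeter P = b + 2y = 5.53 + 2×7.65 = 20.83 m.
Hydraulic radius R = A/P = 42.3/20.83 = 2.031 m.
Rearranging Manning's equation: n = (1/Q) A R^(2/3) S^(1/2) = (1/83.9) × 42.3 × 2.031^(2/3) × √0.0003 = 0.014.

n = 0.014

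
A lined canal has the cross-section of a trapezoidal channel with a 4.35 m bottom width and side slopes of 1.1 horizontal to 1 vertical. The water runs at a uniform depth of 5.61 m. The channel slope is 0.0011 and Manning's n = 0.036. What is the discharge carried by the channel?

Q = 108 m³/s

With bottom width b = 4.35 m and side slope z = 1.1: A = (b + zy)y = (4.35 + 1.1×5.61)×5.61 = 59.02 m²; P = b + 2y√(1+z²) = 4.35 + 2×5.61×1.487 = 21.03 m.
Hydraulic radius R = A/P = 59.02/21.03 = 2.807 m.
Manning's equation: Q = (1/n) A R^(2/3) S^(1/2) = (1/0.036) × 59.02 × 2.807^(2/3) × 0.0011^(1/2) = 108 m³/s.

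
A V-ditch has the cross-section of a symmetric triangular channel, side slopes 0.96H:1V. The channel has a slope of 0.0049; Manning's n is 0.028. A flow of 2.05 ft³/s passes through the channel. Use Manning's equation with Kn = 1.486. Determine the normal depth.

y_n = 1.06 ft

Manning's equation rearranged: A R^(2/3) = nQ / (1.486·√S) = 0.028 × 2.05 / (1.486 × √0.0049) = 0.5518.
Try y = 0.852 ft: A R^(2/3) = 0.3088 — short.
Try y = 1.21 ft: A R^(2/3) = 0.787 — over.
Try y = 1.06 ft: A R^(2/3) = 0.553 — ≈ 0.5518.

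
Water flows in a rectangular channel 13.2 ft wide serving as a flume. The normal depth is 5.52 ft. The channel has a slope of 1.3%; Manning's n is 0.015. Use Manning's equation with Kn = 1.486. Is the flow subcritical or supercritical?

Flow area A = b·y = 13.2 × 5.52 = 72.86 ft². Wetted perimeter P = b + 2y = 13.2 + 2×5.52 = 24.24 ft.
Hydraulic radius R = A/P = 72.86/24.24 = 3.006 ft.
V = (1.486/n) R^(2/3) √S = (1.486/0.015) × 3.006^(2/3) × √0.013 = 23.53 ft/s. Hydraulic depth D_h = A/T = 72.86/13.2 = 5.52 ft.
Froude number Fr = V/√(g·D_h) = 23.53/√(32.2×5.52) = 1.76, which is greater than 1, so the flow is supercritical.

supercritical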